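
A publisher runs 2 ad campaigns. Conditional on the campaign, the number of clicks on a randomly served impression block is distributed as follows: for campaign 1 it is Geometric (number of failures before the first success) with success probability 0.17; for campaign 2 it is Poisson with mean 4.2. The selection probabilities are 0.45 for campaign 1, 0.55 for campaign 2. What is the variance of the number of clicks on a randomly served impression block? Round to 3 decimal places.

Per component, 1: μ=4.88235, E[X²]=52.5571; 2: μ=4.2, E[X²]=21.84.
E[X] = 0.45·4.88235 + 0.55·4.2 = 4.50706.
E[X²] = 0.45·52.5571 + 0.55·21.84 = 35.6627.
Var(X) = E[X²] − (E[X])² = 35.6627 − 20.3136 = 15.3491.

15.349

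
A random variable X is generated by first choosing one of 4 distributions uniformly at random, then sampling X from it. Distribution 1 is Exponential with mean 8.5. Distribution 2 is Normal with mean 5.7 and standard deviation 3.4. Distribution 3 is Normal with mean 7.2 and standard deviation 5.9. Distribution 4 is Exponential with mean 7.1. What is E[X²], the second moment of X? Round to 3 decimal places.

For each component E[X²] = Var + (mean)², giving 1: 144.5; 2: 44.05; 3: 86.65; 4: 100.82.
Overall E[X²] = 0.25·144.5 + 0.25·44.05 + 0.25·86.65 + 0.25·100.82 = 94.005.

94.005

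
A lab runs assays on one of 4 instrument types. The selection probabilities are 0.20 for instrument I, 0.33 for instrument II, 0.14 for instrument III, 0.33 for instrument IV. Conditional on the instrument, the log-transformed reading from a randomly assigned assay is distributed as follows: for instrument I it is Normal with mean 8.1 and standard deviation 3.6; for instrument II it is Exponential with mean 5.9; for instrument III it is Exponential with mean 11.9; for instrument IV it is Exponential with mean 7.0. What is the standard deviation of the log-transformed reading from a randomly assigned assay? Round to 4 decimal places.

Per component, I: μ=8.1, E[X²]=78.57; II: μ=5.9, E[X²]=69.62; III: μ=11.9, E[X²]=283.22; IV: μ=7, E[X²]=98.
E[X] = 0.2·8.1 + 0.33·5.9 + 0.14·11.9 + 0.33·7 = 7.543.
E[X²] = 0.2·78.57 + 0.33·69.62 + 0.14·283.22 + 0.33·98 = 110.679.
Var(X) = E[X²] − (E[X])² = 110.679 − 56.8968 = 53.7826.
SD(X) = √53.7826 = 7.33366.

7.3337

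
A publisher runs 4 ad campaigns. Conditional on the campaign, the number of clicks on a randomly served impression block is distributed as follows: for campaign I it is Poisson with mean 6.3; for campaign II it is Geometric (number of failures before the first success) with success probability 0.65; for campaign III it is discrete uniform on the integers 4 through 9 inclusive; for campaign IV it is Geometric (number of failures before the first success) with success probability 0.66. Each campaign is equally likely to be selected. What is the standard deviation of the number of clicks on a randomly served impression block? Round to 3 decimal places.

3.367

Per component, I: μ=6.3, E[X²]=45.99; II: μ=0.538462, E[X²]=1.11834; III: μ=6.5, E[X²]=45.1667; IV: μ=0.515152, E[X²]=1.04591.
E[X] = 0.25·6.3 + 0.25·0.538462 + 0.25·6.5 + 0.25·0.515152 = 3.4634.
E[X²] = 0.25·45.99 + 0.25·1.11834 + 0.25·45.1667 + 0.25·1.04591 = 23.3302.
Var(X) = E[X²] − (E[X])² = 23.3302 − 11.9952 = 11.3351.
SD(X) = √11.3351 = 3.36676.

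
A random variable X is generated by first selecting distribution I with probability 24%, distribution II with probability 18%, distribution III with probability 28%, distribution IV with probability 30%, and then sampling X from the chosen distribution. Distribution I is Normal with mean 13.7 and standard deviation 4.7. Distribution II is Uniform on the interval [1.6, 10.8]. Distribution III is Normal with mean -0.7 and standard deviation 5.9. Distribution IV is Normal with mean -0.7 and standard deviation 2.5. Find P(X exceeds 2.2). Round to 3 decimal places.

Conditional on each component, P(X > 2.2): I: 0.992794; II: 0.934783; III: 0.311527; IV: 0.123024.
By total probability, P(X > 2.2) = 0.24·0.992794 + 0.18·0.934783 + 0.28·0.311527 + 0.3·0.123024 = 0.530666.

0.531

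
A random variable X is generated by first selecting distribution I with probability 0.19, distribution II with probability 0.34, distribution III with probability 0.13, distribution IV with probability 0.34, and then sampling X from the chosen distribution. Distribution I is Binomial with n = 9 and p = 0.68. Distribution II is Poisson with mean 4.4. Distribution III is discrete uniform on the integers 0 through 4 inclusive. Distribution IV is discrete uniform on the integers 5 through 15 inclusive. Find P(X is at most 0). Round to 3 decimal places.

0.030

Conditional on each component, P(X ≤ 0): I: 3.51844e-05; II: 0.0122773; III: 0.2; IV: 0.
By total probability, P(X ≤ 0) = 0.19·3.51844e-05 + 0.34·0.0122773 + 0.13·0.2 + 0.34·0 = 0.030181.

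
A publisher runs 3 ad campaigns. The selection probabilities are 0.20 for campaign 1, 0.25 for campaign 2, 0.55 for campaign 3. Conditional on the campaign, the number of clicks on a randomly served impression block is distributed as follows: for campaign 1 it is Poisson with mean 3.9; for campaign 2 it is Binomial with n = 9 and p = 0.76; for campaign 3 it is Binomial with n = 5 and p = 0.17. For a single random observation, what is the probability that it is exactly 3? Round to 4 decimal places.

0.0604

Conditional on each campaign, P(X = 3): 1: 0.200122; 2: 0.00704673; 3: 0.0338457.
By total probability, P(X = 3) = 0.2·0.200122 + 0.25·0.00704673 + 0.55·0.0338457 = 0.0604011.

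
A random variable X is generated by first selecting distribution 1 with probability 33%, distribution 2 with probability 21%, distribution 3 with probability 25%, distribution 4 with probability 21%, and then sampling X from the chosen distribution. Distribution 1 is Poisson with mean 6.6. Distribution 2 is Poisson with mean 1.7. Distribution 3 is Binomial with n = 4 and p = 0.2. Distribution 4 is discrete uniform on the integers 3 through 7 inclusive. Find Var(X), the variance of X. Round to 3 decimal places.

9.180

Per component, 1: μ=6.6, E[X²]=50.16; 2: μ=1.7, E[X²]=4.59; 3: μ=0.8, E[X²]=1.28; 4: μ=5, E[X²]=27.
E[X] = 0.33·6.6 + 0.21·1.7 + 0.25·0.8 + 0.21·5 = 3.785.
E[X²] = 0.33·50.16 + 0.21·4.59 + 0.25·1.28 + 0.21·27 = 23.5067.
Var(X) = E[X²] − (E[X])² = 23.5067 − 14.3262 = 9.18048.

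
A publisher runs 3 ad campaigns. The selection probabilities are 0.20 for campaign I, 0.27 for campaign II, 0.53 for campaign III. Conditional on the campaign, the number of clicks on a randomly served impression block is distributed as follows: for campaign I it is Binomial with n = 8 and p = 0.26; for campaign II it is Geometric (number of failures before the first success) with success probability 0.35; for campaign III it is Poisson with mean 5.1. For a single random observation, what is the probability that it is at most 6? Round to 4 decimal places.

0.8528

Conditional on each campaign, P(X ≤ 6): I: 0.999504; II: 0.950978; III: 0.74742.
By total probability, P(X ≤ 6) = 0.2·0.999504 + 0.27·0.950978 + 0.53·0.74742 = 0.852797.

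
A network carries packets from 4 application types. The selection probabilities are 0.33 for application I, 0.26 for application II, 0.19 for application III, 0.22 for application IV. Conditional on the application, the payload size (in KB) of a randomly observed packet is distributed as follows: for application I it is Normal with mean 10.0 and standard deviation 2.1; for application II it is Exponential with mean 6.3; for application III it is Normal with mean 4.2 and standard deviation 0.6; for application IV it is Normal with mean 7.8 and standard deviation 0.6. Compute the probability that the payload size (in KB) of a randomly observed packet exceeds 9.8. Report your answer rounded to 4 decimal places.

0.2325

Conditional on each application, P(X > 9.8): I: 0.537937; II: 0.211072; III: 0; IV: 0.00042906.
By total probability, P(X > 9.8) = 0.33·0.537937 + 0.26·0.211072 + 0.19·0 + 0.22·0.00042906 = 0.232492.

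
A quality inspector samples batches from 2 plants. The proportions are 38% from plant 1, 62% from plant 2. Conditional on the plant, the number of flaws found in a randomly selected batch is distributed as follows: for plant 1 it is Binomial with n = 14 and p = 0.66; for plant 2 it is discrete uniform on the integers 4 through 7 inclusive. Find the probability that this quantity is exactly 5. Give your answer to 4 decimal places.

Conditional on each plant, P(X = 5): 1: 0.0152228; 2: 0.25.
By total probability, P(X = 5) = 0.38·0.0152228 + 0.62·0.25 = 0.160785.

0.1608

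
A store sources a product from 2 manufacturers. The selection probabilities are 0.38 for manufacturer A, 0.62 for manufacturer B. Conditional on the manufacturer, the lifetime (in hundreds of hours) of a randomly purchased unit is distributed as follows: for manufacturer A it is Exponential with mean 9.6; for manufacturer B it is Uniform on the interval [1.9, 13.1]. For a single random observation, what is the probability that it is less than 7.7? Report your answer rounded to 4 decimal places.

0.5307

Conditional on each manufacturer, P(X < 7.7): A: 0.551606; B: 0.517857.
By total probability, P(X < 7.7) = 0.38·0.551606 + 0.62·0.517857 = 0.530682.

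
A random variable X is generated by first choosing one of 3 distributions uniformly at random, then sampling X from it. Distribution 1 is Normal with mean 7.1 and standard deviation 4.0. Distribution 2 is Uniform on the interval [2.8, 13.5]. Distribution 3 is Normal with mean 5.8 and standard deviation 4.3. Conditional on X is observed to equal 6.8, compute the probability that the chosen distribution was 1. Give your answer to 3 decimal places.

Likelihoods f(6.8 | ·): 1: 0.0994555; 2: 0.0934579; 3: 0.090302.
Posterior ∝ prior × likelihood. Numerator for 1: 0.333333·0.0994555 = 0.0331518.
Normalizing constant: 0.333333·0.0994555 + 0.333333·0.0934579 + 0.333333·0.090302 = 0.0944051.
P(1 | observation) = 0.0331518 / 0.0944051 = 0.351165.

0.351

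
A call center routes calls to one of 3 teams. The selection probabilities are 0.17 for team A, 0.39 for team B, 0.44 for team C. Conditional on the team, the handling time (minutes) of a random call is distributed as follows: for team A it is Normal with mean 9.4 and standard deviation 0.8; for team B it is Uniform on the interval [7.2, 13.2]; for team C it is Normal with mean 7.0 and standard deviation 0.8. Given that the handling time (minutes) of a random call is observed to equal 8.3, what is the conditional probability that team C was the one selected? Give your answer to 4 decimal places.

0.3743

Likelihoods f(8.3 | ·): A: 0.193765; B: 0.166667; C: 0.133173.
Posterior ∝ prior × likelihood. Numerator for C: 0.44·0.133173 = 0.058596.
Normalizing constant: 0.17·0.193765 + 0.39·0.166667 + 0.44·0.133173 = 0.156536.
P(C | observation) = 0.058596 / 0.156536 = 0.374329.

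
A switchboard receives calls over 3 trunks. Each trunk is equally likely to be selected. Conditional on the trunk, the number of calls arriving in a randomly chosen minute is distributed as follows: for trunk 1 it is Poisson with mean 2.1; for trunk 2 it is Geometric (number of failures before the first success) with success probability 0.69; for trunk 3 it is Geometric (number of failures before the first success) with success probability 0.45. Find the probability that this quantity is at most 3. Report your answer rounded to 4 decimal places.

0.9126

Conditional on each trunk, P(X ≤ 3): 1: 0.838643; 2: 0.990765; 3: 0.908494.
By total probability, P(X ≤ 3) = 0.333333·0.838643 + 0.333333·0.990765 + 0.333333·0.908494 = 0.912634.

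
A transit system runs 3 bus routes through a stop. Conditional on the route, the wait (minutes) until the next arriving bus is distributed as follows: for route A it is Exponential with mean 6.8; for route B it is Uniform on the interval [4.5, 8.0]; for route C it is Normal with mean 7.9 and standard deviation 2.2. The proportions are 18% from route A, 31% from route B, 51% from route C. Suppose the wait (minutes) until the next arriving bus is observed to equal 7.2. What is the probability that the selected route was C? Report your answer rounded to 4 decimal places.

Likelihoods f(7.2 | ·): A: 0.0510094; B: 0.285714; C: 0.172387.
Posterior ∝ prior × likelihood. Numerator for C: 0.51·0.172387 = 0.0879172.
Normalizing constant: 0.18·0.0510094 + 0.31·0.285714 + 0.51·0.172387 = 0.18567.
P(C | observation) = 0.0879172 / 0.18567 = 0.473512.

0.4735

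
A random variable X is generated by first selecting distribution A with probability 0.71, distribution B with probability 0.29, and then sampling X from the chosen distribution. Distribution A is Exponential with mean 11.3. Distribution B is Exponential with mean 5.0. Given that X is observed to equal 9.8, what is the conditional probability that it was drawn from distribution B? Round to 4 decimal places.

Likelihoods f(9.8 | ·): A: 0.0371772; B: 0.0281717.
Posterior ∝ prior × likelihood. Numerator for B: 0.29·0.0281717 = 0.00816979.
Normalizing constant: 0.71·0.0371772 + 0.29·0.0281717 = 0.0345656.
P(B | observation) = 0.00816979 / 0.0345656 = 0.236356.

0.2364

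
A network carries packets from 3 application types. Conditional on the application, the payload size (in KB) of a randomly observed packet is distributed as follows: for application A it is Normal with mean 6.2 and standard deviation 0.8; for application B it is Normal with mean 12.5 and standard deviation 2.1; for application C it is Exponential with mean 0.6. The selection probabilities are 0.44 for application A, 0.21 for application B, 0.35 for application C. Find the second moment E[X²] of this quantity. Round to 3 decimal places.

51.186

For each component E[X²] = Var + (mean)², giving A: 39.08; B: 160.66; C: 0.72.
Overall E[X²] = 0.44·39.08 + 0.21·160.66 + 0.35·0.72 = 51.1858.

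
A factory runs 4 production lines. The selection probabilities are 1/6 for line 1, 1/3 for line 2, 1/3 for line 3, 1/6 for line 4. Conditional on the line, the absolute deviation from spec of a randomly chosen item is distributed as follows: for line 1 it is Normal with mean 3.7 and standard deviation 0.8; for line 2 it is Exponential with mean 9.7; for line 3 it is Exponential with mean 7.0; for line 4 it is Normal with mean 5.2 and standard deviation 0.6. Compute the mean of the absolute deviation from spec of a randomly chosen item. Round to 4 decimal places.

Component means — 1: 3.7; 2: 9.7; 3: 7; 4: 5.2.
E[X] = 0.166667·3.7 + 0.333333·9.7 + 0.333333·7 + 0.166667·5.2 = 7.05.

7.0500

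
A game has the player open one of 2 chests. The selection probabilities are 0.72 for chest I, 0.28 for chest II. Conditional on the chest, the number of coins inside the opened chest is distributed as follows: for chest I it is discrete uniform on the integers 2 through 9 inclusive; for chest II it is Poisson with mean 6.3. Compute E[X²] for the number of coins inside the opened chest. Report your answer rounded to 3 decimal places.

For each component E[X²] = Var + (mean)², giving I: 35.5; II: 45.99.
Overall E[X²] = 0.72·35.5 + 0.28·45.99 = 38.4372.

38.437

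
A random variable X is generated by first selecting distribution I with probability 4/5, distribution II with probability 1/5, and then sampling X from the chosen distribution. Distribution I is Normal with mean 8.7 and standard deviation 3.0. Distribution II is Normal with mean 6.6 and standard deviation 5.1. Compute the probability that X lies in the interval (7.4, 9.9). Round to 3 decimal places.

0.294

Conditional on each component, P(7.4 < X < 9.9): I: 0.323035; II: 0.17888.
By total probability, P(7.4 < X < 9.9) = 0.8·0.323035 + 0.2·0.17888 = 0.294204.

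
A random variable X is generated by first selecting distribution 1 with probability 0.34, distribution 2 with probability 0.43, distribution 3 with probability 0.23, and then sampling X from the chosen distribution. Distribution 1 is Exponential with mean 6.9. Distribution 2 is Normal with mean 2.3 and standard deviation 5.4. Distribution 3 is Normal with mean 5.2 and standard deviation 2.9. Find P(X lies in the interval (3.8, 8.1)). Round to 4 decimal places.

Conditional on each component, P(3.8 < X < 8.1): 1: 0.267377; 2: 0.249197; 3: 0.526711.
By total probability, P(3.8 < X < 8.1) = 0.34·0.267377 + 0.43·0.249197 + 0.23·0.526711 = 0.319206.

0.3192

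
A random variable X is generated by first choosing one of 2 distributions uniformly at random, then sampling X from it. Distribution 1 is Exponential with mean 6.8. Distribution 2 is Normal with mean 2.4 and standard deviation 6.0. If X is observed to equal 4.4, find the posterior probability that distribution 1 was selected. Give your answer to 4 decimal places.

Likelihoods f(4.4 | ·): 1: 0.0769976; 2: 0.0628972.
Posterior ∝ prior × likelihood. Numerator for 1: 0.5·0.0769976 = 0.0384988.
Normalizing constant: 0.5·0.0769976 + 0.5·0.0628972 = 0.0699474.
P(1 | observation) = 0.0384988 / 0.0699474 = 0.550396.

0.5504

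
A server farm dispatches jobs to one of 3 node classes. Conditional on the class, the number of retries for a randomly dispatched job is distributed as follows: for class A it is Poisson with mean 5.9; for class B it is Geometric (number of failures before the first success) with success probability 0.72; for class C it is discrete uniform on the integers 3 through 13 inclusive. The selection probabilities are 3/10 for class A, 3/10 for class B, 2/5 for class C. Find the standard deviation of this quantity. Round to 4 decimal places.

Per component, A: μ=5.9, E[X²]=40.71; B: μ=0.388889, E[X²]=0.691358; C: μ=8, E[X²]=74.
E[X] = 0.3·5.9 + 0.3·0.388889 + 0.4·8 = 5.08667.
E[X²] = 0.3·40.71 + 0.3·0.691358 + 0.4·74 = 42.0204.
Var(X) = E[X²] − (E[X])² = 42.0204 − 25.8742 = 16.1462.
SD(X) = √16.1462 = 4.01824.

4.0182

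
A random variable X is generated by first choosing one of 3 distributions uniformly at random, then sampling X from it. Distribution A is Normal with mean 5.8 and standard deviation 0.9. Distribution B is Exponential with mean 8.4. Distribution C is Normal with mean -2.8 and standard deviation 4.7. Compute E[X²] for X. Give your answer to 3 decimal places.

For each component E[X²] = Var + (mean)², giving A: 34.45; B: 141.12; C: 29.93.
Overall E[X²] = 0.333333·34.45 + 0.333333·141.12 + 0.333333·29.93 = 68.5.

68.500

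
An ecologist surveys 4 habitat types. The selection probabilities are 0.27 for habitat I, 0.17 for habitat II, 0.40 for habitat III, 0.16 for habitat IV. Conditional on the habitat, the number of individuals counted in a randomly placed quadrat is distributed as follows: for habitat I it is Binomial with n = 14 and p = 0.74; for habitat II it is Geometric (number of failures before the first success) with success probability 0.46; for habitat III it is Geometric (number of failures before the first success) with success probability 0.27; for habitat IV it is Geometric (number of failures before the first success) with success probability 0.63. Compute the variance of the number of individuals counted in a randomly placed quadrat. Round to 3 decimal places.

Per component, I: μ=10.36, E[X²]=110.023; II: μ=1.17391, E[X²]=3.93006; III: μ=2.7037, E[X²]=17.3237; IV: μ=0.587302, E[X²]=1.27715.
E[X] = 0.27·10.36 + 0.17·1.17391 + 0.4·2.7037 + 0.16·0.587302 = 4.17221.
E[X²] = 0.27·110.023 + 0.17·3.93006 + 0.4·17.3237 + 0.16·1.27715 = 37.5082.
Var(X) = E[X²] − (E[X])² = 37.5082 − 17.4074 = 20.1008.

20.101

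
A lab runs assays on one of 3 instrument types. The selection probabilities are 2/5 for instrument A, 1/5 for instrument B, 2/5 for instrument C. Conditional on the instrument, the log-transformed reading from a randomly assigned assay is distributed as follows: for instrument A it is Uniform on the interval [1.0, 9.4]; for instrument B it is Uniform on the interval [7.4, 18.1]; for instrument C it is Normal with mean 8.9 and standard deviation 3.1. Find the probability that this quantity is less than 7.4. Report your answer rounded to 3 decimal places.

0.430

Conditional on each instrument, P(X < 7.4): A: 0.761905; B: 0; C: 0.314239.
By total probability, P(X < 7.4) = 0.4·0.761905 + 0.2·0 + 0.4·0.314239 = 0.430457.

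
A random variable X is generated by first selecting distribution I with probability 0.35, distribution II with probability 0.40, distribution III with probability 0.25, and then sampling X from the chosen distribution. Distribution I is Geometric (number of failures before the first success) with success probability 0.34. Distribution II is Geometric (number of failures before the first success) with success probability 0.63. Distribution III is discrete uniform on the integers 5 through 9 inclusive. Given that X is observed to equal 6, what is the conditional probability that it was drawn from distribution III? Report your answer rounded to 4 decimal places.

0.8267

Likelihoods P(X=6 | ·): I: 0.0281023; II: 0.00161641; III: 0.2.
Posterior ∝ prior × likelihood. Numerator for III: 0.25·0.2 = 0.05.
Normalizing constant: 0.35·0.0281023 + 0.4·0.00161641 + 0.25·0.2 = 0.0604824.
P(III | observation) = 0.05 / 0.0604824 = 0.826687.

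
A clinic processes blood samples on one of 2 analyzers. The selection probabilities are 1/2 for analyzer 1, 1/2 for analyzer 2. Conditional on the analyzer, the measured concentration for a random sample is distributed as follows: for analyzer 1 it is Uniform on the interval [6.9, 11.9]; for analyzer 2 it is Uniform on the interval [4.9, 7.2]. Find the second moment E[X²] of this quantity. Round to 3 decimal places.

63.743

For each component E[X²] = Var + (mean)², giving 1: 90.4433; 2: 37.0433.
Overall E[X²] = 0.5·90.4433 + 0.5·37.0433 = 63.7433.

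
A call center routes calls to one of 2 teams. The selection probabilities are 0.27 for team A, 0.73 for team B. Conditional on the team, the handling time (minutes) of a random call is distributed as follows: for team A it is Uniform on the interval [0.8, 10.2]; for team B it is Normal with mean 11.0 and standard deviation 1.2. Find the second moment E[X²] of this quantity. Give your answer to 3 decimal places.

99.537

For each component E[X²] = Var + (mean)², giving A: 37.6133; B: 122.44.
Overall E[X²] = 0.27·37.6133 + 0.73·122.44 = 99.5368.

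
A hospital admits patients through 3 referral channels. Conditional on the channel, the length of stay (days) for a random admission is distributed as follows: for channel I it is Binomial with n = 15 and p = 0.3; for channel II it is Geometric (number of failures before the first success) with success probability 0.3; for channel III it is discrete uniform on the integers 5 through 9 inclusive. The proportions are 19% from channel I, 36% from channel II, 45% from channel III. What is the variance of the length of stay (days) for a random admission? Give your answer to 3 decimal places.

8.682

Per component, I: μ=4.5, E[X²]=23.4; II: μ=2.33333, E[X²]=13.2222; III: μ=7, E[X²]=51.
E[X] = 0.19·4.5 + 0.36·2.33333 + 0.45·7 = 4.845.
E[X²] = 0.19·23.4 + 0.36·13.2222 + 0.45·51 = 32.156.
Var(X) = E[X²] − (E[X])² = 32.156 − 23.474 = 8.68198.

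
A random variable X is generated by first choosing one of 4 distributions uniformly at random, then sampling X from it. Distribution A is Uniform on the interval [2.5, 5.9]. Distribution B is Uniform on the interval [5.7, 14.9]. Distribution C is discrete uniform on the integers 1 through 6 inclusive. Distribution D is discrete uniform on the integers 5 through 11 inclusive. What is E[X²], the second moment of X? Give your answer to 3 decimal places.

For each component E[X²] = Var + (mean)², giving A: 18.6033; B: 113.143; C: 15.1667; D: 68.
Overall E[X²] = 0.25·18.6033 + 0.25·113.143 + 0.25·15.1667 + 0.25·68 = 53.7283.

53.728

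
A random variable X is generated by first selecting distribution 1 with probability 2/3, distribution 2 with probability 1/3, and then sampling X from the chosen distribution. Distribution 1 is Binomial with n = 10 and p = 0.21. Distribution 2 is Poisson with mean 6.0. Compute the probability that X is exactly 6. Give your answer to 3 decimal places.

0.058

Conditional on each component, P(X = 6): 1: 0.00701525; 2: 0.160623.
By total probability, P(X = 6) = 0.666667·0.00701525 + 0.333333·0.160623 = 0.0582179.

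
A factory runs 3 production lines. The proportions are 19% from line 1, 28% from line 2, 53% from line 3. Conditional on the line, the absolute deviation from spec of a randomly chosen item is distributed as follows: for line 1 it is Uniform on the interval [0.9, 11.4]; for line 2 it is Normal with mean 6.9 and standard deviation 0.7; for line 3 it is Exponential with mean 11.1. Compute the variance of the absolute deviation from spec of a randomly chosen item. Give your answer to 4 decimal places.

72.2992

Per component, 1: μ=6.15, E[X²]=47.01; 2: μ=6.9, E[X²]=48.1; 3: μ=11.1, E[X²]=246.42.
E[X] = 0.19·6.15 + 0.28·6.9 + 0.53·11.1 = 8.9835.
E[X²] = 0.19·47.01 + 0.28·48.1 + 0.53·246.42 = 153.002.
Var(X) = E[X²] − (E[X])² = 153.002 − 80.7033 = 72.2992.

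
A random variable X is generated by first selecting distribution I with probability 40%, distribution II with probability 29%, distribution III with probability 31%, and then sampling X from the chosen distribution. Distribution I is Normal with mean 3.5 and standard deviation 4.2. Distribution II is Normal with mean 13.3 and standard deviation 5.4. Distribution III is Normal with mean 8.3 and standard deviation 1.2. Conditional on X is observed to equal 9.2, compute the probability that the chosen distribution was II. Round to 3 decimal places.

0.147

Likelihoods f(9.2 | ·): I: 0.0378191; II: 0.0553779; III: 0.250948.
Posterior ∝ prior × likelihood. Numerator for II: 0.29·0.0553779 = 0.0160596.
Normalizing constant: 0.4·0.0378191 + 0.29·0.0553779 + 0.31·0.250948 = 0.108981.
P(II | observation) = 0.0160596 / 0.108981 = 0.147361.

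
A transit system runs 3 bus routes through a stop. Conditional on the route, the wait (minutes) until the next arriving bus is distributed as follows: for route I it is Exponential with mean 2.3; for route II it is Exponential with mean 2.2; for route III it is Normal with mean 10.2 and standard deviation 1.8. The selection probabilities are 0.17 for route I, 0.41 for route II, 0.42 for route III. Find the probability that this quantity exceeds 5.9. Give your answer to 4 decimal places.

0.4576

Conditional on each route, P(X > 5.9): I: 0.0769025; II: 0.0684386; III: 0.99155.
By total probability, P(X > 5.9) = 0.17·0.0769025 + 0.41·0.0684386 + 0.42·0.99155 = 0.457584.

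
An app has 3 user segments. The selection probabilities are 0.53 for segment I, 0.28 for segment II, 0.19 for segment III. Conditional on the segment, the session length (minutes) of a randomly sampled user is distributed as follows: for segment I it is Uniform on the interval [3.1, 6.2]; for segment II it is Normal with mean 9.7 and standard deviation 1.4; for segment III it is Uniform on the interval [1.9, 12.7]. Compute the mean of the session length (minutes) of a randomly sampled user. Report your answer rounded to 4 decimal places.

6.5675

Component means — I: 4.65; II: 9.7; III: 7.3.
E[X] = 0.53·4.65 + 0.28·9.7 + 0.19·7.3 = 6.5675.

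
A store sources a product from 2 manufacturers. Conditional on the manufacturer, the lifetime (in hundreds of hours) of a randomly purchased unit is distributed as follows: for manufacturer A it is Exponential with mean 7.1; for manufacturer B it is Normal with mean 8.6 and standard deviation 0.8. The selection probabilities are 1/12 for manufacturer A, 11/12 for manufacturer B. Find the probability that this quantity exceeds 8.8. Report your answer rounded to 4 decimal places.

0.3920

Conditional on each manufacturer, P(X > 8.8): A: 0.289547; B: 0.401294.
By total probability, P(X > 8.8) = 0.0833333·0.289547 + 0.916667·0.401294 = 0.391981.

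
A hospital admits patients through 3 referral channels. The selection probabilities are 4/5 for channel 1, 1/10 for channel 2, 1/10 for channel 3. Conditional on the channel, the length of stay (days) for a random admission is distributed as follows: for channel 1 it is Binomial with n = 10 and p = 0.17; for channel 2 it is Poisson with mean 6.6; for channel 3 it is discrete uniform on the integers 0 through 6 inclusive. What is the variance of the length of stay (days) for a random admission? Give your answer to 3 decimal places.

4.374

Per component, 1: μ=1.7, E[X²]=4.301; 2: μ=6.6, E[X²]=50.16; 3: μ=3, E[X²]=13.
E[X] = 0.8·1.7 + 0.1·6.6 + 0.1·3 = 2.32.
E[X²] = 0.8·4.301 + 0.1·50.16 + 0.1·13 = 9.7568.
Var(X) = E[X²] − (E[X])² = 9.7568 − 5.3824 = 4.3744.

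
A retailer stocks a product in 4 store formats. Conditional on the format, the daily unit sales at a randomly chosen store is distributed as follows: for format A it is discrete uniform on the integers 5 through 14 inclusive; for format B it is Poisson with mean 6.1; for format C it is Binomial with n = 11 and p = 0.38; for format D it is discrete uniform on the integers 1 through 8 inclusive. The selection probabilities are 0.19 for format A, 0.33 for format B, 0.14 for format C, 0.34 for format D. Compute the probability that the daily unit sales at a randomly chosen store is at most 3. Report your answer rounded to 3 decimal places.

Conditional on each format, P(X ≤ 3): A: 0; B: 0.142501; C: 0.34548; D: 0.375.
By total probability, P(X ≤ 3) = 0.19·0 + 0.33·0.142501 + 0.14·0.34548 + 0.34·0.375 = 0.222893.

0.223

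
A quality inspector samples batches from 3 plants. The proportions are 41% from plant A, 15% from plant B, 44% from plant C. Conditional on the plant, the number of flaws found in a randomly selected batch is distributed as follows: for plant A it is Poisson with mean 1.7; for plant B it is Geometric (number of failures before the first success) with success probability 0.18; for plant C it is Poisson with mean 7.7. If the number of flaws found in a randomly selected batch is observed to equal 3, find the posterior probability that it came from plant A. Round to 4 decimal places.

0.6712

Likelihoods P(X=3 | ·): A: 0.149587; B: 0.0992462; C: 0.0344551.
Posterior ∝ prior × likelihood. Numerator for A: 0.41·0.149587 = 0.0613308.
Normalizing constant: 0.41·0.149587 + 0.15·0.0992462 + 0.44·0.0344551 = 0.091378.
P(A | observation) = 0.0613308 / 0.091378 = 0.671177.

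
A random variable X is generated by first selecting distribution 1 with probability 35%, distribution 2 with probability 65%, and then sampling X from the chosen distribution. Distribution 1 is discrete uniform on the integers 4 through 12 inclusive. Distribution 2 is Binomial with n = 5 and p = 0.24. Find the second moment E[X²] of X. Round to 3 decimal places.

For each component E[X²] = Var + (mean)², giving 1: 70.6667; 2: 2.352.
Overall E[X²] = 0.35·70.6667 + 0.65·2.352 = 26.2621.

26.262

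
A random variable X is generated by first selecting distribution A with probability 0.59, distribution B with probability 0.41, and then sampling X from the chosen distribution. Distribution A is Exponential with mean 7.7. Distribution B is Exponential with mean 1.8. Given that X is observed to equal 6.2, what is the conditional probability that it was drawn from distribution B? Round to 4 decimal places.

Likelihoods f(6.2 | ·): A: 0.0580521; B: 0.0177347.
Posterior ∝ prior × likelihood. Numerator for B: 0.41·0.0177347 = 0.00727123.
Normalizing constant: 0.59·0.0580521 + 0.41·0.0177347 = 0.0415219.
P(B | observation) = 0.00727123 / 0.0415219 = 0.175118.

0.1751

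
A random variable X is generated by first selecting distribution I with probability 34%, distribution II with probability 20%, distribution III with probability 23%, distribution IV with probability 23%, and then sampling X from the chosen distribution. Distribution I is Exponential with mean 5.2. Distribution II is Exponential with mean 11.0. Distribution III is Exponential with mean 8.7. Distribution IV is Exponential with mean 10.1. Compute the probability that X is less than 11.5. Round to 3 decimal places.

Conditional on each component, P(X < 11.5): I: 0.890468; II: 0.648468; III: 0.733356; IV: 0.679737.
By total probability, P(X < 11.5) = 0.34·0.890468 + 0.2·0.648468 + 0.23·0.733356 + 0.23·0.679737 = 0.757464.

0.757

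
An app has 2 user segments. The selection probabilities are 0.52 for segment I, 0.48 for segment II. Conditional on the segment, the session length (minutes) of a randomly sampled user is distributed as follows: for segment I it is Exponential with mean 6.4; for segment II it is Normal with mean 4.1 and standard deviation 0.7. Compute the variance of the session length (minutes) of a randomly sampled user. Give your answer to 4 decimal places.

22.8548

Per component, I: μ=6.4, E[X²]=81.92; II: μ=4.1, E[X²]=17.3.
E[X] = 0.52·6.4 + 0.48·4.1 = 5.296.
E[X²] = 0.52·81.92 + 0.48·17.3 = 50.9024.
Var(X) = E[X²] − (E[X])² = 50.9024 − 28.0476 = 22.8548.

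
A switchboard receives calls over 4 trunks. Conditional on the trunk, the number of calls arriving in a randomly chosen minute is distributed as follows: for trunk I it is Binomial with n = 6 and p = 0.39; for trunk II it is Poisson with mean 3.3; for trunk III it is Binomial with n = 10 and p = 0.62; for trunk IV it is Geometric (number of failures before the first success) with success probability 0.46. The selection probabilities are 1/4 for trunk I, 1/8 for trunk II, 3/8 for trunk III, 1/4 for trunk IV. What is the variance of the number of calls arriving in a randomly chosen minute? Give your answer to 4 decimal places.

Per component, I: μ=2.34, E[X²]=6.903; II: μ=3.3, E[X²]=14.19; III: μ=6.2, E[X²]=40.796; IV: μ=1.17391, E[X²]=3.93006.
E[X] = 0.25·2.34 + 0.125·3.3 + 0.375·6.2 + 0.25·1.17391 = 3.61598.
E[X²] = 0.25·6.903 + 0.125·14.19 + 0.375·40.796 + 0.25·3.93006 = 19.7805.
Var(X) = E[X²] − (E[X])² = 19.7805 − 13.0753 = 6.70522.

6.7052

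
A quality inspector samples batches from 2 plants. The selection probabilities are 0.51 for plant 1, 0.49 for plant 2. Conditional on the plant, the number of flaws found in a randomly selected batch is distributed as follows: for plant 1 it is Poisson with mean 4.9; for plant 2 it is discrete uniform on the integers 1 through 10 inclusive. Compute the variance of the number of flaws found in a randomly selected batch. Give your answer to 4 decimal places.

6.6315

Per component, 1: μ=4.9, E[X²]=28.91; 2: μ=5.5, E[X²]=38.5.
E[X] = 0.51·4.9 + 0.49·5.5 = 5.194.
E[X²] = 0.51·28.91 + 0.49·38.5 = 33.6091.
Var(X) = E[X²] − (E[X])² = 33.6091 − 26.9776 = 6.63146.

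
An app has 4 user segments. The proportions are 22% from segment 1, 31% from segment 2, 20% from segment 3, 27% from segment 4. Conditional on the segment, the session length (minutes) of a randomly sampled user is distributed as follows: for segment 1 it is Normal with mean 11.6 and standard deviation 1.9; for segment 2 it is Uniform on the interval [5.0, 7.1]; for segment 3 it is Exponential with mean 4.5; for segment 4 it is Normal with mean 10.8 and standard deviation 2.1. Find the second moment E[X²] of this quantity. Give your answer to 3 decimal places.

82.642

For each component E[X²] = Var + (mean)², giving 1: 138.17; 2: 36.97; 3: 40.5; 4: 121.05.
Overall E[X²] = 0.22·138.17 + 0.31·36.97 + 0.2·40.5 + 0.27·121.05 = 82.6416.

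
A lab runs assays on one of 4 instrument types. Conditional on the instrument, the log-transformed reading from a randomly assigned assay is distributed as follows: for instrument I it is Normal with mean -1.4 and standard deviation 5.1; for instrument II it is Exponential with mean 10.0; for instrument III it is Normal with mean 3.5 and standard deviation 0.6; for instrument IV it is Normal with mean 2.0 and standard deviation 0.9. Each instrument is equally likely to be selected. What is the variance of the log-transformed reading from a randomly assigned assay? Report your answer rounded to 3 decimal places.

Per component, I: μ=-1.4, E[X²]=27.97; II: μ=10, E[X²]=200; III: μ=3.5, E[X²]=12.61; IV: μ=2, E[X²]=4.81.
E[X] = 0.25·-1.4 + 0.25·10 + 0.25·3.5 + 0.25·2 = 3.525.
E[X²] = 0.25·27.97 + 0.25·200 + 0.25·12.61 + 0.25·4.81 = 61.3475.
Var(X) = E[X²] − (E[X])² = 61.3475 − 12.4256 = 48.9219.

48.922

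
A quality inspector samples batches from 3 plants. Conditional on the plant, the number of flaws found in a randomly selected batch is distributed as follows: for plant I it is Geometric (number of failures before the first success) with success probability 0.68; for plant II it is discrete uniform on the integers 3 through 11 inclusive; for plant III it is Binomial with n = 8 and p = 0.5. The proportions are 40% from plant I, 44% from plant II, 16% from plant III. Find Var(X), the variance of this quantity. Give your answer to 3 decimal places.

Per component, I: μ=0.470588, E[X²]=0.913495; II: μ=7, E[X²]=55.6667; III: μ=4, E[X²]=18.
E[X] = 0.4·0.470588 + 0.44·7 + 0.16·4 = 3.90824.
E[X²] = 0.4·0.913495 + 0.44·55.6667 + 0.16·18 = 27.7387.
Var(X) = E[X²] − (E[X])² = 27.7387 − 15.2743 = 12.4644.

12.464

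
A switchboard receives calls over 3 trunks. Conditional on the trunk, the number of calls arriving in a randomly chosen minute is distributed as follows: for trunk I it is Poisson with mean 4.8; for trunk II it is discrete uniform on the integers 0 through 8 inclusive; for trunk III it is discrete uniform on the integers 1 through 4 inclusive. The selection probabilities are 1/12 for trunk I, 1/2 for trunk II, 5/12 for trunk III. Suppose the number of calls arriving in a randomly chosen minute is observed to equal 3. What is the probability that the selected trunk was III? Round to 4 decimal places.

Likelihoods P(X=3 | ·): I: 0.151691; II: 0.111111; III: 0.25.
Posterior ∝ prior × likelihood. Numerator for III: 0.416667·0.25 = 0.104167.
Normalizing constant: 0.0833333·0.151691 + 0.5·0.111111 + 0.416667·0.25 = 0.172363.
P(III | observation) = 0.104167 / 0.172363 = 0.604344.

0.6043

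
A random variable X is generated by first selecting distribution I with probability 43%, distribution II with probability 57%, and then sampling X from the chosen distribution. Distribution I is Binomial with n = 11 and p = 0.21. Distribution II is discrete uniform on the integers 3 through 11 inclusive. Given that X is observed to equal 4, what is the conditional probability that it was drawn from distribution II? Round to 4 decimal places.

Likelihoods P(X=4 | ·): I: 0.123248; II: 0.111111.
Posterior ∝ prior × likelihood. Numerator for II: 0.57·0.111111 = 0.0633333.
Normalizing constant: 0.43·0.123248 + 0.57·0.111111 = 0.11633.
P(II | observation) = 0.0633333 / 0.11633 = 0.544428.

0.5444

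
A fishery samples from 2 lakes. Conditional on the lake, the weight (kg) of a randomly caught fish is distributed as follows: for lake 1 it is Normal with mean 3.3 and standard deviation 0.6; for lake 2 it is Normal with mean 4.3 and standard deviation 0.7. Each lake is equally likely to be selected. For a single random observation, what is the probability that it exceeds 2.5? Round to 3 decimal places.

0.952

Conditional on each lake, P(X > 2.5): 1: 0.908789; 2: 0.994936.
By total probability, P(X > 2.5) = 0.5·0.908789 + 0.5·0.994936 = 0.951862.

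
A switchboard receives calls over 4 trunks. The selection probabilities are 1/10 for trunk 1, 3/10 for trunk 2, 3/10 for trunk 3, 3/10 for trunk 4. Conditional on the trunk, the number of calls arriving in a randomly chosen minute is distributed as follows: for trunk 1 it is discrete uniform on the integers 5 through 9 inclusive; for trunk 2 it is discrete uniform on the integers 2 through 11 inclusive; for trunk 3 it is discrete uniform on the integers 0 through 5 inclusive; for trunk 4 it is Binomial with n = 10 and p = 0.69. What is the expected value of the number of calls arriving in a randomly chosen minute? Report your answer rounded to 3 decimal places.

Component means — 1: 7; 2: 6.5; 3: 2.5; 4: 6.9.
E[X] = 0.1·7 + 0.3·6.5 + 0.3·2.5 + 0.3·6.9 = 5.47.

5.470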